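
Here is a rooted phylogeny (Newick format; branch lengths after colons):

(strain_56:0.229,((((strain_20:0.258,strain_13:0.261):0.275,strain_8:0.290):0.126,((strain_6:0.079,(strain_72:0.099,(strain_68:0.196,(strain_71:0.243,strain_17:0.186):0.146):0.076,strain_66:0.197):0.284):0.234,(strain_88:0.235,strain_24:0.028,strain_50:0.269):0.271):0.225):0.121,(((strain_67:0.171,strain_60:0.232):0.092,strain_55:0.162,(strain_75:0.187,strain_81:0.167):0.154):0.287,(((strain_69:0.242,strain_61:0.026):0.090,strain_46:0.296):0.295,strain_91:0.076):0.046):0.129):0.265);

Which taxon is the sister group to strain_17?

strain_17 attaches to the tree at the node subtending (strain_71,strain_17).
The other lineage descending from that same node — the sister group — is the single tip strain_71.

strain_71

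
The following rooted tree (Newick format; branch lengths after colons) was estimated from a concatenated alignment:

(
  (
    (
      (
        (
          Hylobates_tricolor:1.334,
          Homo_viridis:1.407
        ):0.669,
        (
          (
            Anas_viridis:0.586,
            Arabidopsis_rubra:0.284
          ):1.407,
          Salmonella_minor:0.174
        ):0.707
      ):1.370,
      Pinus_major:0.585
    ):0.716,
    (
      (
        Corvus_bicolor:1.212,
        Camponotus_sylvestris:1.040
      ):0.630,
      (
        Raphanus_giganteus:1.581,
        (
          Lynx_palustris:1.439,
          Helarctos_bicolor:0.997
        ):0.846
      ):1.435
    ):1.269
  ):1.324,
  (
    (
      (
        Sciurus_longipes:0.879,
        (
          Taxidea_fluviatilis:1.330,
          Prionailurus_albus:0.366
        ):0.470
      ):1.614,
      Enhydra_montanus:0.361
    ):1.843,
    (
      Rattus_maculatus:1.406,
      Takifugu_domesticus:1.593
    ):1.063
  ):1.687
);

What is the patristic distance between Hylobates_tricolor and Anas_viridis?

4.703

The path runs Hylobates_tricolor → … → MRCA → … → Anas_viridis; the MRCA is the node subtending ((Hylobates_tricolor,Homo_viridis),((Anas_viridis,Arabidopsis_rubra),Salmonella_minor)).
Branch lengths along that path: 1.334 + 0.669 + 0.707 + 1.407 + 0.586 = 4.703.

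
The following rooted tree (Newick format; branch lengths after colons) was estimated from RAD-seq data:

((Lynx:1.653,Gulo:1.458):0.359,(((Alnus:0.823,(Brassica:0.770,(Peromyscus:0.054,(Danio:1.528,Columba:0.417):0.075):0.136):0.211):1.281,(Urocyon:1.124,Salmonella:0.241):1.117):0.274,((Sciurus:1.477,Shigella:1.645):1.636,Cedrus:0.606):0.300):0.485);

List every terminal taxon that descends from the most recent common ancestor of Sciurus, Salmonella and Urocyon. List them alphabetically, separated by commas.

Alnus, Brassica, Cedrus, Columba, Danio, Peromyscus, Salmonella, Sciurus, Shigella, Urocyon

Tracing Sciurus: it sits inside (Sciurus,Shigella).
Tracing Salmonella: it sits inside (Urocyon,Salmonella).
Tracing Urocyon: it sits inside (Urocyon,Salmonella).
The smallest clade enclosing all 3 is (((Alnus,(Brassica,(Peromyscus,(Danio,Columba)))),(Urocyon,Salmonella)),((Sciurus,Shigella),Cedrus)); the answer is its 10 terminal taxa in alphabetical order.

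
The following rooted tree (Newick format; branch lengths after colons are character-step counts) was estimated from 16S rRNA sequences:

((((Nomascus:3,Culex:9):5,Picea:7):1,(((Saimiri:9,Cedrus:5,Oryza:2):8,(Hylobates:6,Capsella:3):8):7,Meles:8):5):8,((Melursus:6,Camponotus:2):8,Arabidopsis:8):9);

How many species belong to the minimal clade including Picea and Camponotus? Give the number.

12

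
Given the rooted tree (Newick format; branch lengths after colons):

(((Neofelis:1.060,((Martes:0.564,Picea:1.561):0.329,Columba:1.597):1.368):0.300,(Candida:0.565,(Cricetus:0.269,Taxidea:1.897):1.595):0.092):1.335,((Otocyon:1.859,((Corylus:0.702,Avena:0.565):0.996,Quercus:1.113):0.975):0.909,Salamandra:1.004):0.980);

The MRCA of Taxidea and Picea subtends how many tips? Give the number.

7

The MRCA of Taxidea and Picea is the node subtending ((Neofelis,((Martes,Picea),Columba)),(Candida,(Cricetus,Taxidea))).
That clade contains 7 terminal taxa: Candida, Columba, Cricetus, Martes, Neofelis, Picea, Taxidea.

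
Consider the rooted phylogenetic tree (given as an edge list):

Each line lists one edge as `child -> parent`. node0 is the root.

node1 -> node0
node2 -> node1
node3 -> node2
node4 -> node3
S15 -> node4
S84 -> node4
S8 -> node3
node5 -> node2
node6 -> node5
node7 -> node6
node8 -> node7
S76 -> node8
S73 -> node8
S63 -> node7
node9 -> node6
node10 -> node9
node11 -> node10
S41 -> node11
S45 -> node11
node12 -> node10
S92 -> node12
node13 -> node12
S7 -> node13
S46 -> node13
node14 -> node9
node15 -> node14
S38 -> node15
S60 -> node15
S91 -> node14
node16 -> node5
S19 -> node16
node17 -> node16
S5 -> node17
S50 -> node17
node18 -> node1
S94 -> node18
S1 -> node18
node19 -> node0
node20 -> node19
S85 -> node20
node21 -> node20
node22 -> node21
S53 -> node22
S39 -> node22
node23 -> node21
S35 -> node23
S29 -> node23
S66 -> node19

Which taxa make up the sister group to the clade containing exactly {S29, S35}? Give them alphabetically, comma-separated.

The clade containing exactly {S29, S35} attaches to the tree at the node subtending ((S53,S39),(S35,S29)).
The other lineage descending from that same node — the sister group — is (S53,S39); its 2 tips in alphabetical order are the answer.

S39, S53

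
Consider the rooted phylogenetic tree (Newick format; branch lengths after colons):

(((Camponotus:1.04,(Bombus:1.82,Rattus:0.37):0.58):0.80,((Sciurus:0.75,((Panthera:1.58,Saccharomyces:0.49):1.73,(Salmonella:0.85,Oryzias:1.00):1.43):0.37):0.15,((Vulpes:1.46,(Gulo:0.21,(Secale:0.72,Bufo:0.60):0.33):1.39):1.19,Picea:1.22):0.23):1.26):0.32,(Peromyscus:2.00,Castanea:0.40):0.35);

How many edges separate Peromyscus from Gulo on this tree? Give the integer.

8

The MRCA of Peromyscus and Gulo is the root of the tree.
From Peromyscus up to that node: 2 branches. From Gulo up to the same node: 6 branches. Total: 2 + 6 = 8.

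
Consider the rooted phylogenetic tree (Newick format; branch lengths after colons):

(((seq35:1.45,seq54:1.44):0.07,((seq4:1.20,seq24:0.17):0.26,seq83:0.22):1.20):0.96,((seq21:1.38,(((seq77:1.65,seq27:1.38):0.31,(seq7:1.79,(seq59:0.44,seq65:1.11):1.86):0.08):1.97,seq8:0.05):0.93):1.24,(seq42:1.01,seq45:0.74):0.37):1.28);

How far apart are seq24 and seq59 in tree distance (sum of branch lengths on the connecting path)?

The path runs seq24 → … → MRCA → … → seq59; the MRCA is the root of the tree.
Branch lengths along that path: 0.17 + 0.26 + 1.20 + 0.96 + 1.28 + 1.24 + 0.93 + 1.97 + 0.08 + 1.86 + 0.44 = 10.39.

10.39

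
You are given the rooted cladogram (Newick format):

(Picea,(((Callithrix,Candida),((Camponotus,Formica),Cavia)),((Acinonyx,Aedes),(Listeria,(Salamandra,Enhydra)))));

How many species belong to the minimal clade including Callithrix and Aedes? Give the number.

10

The MRCA of Callithrix and Aedes is the node subtending (((Callithrix,Candida),((Camponotus,Formica),Cavia)),((Acinonyx,Aedes),(Listeria,(Salamandra,Enhydra)))).
That clade contains 10 terminal taxa: Acinonyx, Aedes, Callithrix, Camponotus, Candida, Cavia, Enhydra, Formica, Listeria, Salamandra.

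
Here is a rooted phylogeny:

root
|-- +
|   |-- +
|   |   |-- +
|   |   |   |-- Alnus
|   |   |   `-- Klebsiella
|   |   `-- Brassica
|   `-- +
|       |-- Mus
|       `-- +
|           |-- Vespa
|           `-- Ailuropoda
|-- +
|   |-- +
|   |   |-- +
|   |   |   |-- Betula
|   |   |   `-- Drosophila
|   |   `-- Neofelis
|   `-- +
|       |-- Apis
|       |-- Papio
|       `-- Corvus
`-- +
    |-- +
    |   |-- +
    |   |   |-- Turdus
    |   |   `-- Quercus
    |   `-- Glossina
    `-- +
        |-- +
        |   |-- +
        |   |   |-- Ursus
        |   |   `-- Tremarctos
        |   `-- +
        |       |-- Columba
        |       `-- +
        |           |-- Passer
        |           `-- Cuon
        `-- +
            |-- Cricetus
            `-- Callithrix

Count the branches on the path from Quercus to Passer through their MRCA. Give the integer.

The MRCA of Quercus and Passer is the node subtending (((Turdus,Quercus),Glossina),(((Ursus,Tremarctos),(Columba,(Passer,Cuon))),(Cricetus,Callithrix))).
From Quercus up to that node: 3 branches. From Passer up to the same node: 5 branches. Total: 3 + 5 = 8.

8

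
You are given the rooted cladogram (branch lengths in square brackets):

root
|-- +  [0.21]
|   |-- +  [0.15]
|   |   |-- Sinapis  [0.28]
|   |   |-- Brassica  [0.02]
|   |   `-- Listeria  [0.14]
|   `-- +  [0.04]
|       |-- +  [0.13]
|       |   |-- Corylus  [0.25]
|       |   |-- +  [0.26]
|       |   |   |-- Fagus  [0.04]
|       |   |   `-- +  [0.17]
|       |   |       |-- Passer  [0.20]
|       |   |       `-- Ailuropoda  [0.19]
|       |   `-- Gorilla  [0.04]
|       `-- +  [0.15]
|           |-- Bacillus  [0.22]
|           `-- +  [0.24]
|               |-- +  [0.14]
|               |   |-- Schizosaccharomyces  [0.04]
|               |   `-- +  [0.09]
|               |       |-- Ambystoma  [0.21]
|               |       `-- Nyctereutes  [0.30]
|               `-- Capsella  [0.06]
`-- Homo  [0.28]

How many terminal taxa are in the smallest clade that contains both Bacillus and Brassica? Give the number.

The MRCA of Bacillus and Brassica is the node subtending ((Sinapis,Brassica,Listeria),((Corylus,(Fagus,(Passer,Ailuropoda)),Gorilla),(Bacillus,((Schizosaccharomyces,(Ambystoma,Nyctereutes)),Capsella)))).
That clade contains 13 terminal taxa: Ailuropoda, Ambystoma, Bacillus, Brassica, Capsella, Corylus, Fagus, Gorilla, Listeria, Nyctereutes, Passer, Schizosaccharomyces, Sinapis.

13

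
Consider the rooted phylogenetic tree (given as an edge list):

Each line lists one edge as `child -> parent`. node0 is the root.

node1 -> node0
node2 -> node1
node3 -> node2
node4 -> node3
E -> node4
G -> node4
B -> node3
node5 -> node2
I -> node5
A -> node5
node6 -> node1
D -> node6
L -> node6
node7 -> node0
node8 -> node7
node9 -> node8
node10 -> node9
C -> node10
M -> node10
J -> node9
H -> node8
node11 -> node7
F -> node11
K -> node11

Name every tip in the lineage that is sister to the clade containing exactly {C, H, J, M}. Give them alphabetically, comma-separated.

F, K

The clade containing exactly {C, H, J, M} attaches to the tree at the node subtending ((((C,M),J),H),(F,K)).
The other lineage descending from that same node — the sister group — is (F,K); its 2 tips in alphabetical order are the answer.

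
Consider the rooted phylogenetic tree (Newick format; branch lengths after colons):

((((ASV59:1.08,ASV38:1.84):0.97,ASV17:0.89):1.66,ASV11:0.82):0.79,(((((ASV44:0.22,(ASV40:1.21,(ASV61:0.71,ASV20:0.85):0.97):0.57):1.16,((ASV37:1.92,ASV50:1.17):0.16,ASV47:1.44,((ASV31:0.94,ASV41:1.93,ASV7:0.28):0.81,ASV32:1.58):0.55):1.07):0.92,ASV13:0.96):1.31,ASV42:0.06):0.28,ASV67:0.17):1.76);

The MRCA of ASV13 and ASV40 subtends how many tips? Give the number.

The MRCA of ASV13 and ASV40 is the node subtending (((ASV44,(ASV40,(ASV61,ASV20))),((ASV37,ASV50),ASV47,((ASV31,ASV41,ASV7),ASV32))),ASV13).
That clade contains 12 terminal taxa: ASV13, ASV20, ASV31, ASV32, ASV37, ASV40, ASV41, ASV44, ASV47, ASV50, ASV61, ASV7.

12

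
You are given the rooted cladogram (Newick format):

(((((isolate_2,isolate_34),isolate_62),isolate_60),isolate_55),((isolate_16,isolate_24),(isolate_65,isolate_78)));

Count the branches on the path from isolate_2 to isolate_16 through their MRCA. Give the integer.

The MRCA of isolate_2 and isolate_16 is the root of the tree.
From isolate_2 up to that node: 5 branches. From isolate_16 up to the same node: 3 branches. Total: 5 + 3 = 8.

8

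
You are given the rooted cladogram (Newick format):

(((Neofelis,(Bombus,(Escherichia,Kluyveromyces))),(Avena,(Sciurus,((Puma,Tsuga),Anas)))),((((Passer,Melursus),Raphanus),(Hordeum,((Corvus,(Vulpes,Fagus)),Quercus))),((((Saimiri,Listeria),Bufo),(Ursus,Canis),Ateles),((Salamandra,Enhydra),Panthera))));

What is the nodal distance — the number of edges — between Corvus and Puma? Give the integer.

The MRCA of Corvus and Puma is the root of the tree.
From Corvus up to that node: 6 branches. From Puma up to the same node: 6 branches. Total: 6 + 6 = 12.

12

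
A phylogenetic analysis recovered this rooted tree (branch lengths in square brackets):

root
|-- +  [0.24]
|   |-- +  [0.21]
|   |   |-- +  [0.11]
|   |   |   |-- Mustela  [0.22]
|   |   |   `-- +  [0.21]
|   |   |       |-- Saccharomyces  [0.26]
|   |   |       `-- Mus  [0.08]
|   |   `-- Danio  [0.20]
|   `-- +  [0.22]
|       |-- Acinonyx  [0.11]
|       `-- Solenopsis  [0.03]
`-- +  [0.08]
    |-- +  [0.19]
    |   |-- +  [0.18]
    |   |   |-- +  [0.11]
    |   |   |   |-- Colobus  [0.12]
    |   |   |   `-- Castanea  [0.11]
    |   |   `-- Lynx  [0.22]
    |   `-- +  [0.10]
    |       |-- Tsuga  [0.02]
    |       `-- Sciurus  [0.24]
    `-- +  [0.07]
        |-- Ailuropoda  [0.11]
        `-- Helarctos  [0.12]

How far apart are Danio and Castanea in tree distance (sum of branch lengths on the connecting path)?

1.32

The path runs Danio → … → MRCA → … → Castanea; the MRCA is the root of the tree.
Branch lengths along that path: 0.20 + 0.21 + 0.24 + 0.08 + 0.19 + 0.18 + 0.11 + 0.11 = 1.32.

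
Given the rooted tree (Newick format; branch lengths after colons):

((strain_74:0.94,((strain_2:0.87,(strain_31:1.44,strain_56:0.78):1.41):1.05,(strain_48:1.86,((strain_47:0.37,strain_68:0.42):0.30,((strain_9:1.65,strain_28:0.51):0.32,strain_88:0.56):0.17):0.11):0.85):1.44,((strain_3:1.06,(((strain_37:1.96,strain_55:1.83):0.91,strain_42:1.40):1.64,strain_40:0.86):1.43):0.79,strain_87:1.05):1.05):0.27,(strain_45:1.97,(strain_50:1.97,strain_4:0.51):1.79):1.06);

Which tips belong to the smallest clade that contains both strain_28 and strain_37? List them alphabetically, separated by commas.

Tracing strain_28: it sits inside (strain_9,strain_28).
Tracing strain_37: it sits inside (strain_37,strain_55).
The smallest clade enclosing both is (strain_74,((strain_2,(strain_31,strain_56)),(strain_48,((strain_47,strain_68),((strain_9,strain_28),strain_88)))),((strain_3,(((strain_37,strain_55),strain_42),strain_40)),strain_87)); the answer is its 16 terminal taxa in alphabetical order.

strain_2, strain_28, strain_3, strain_31, strain_37, strain_40, strain_42, strain_47, strain_48, strain_55, strain_56, strain_68, strain_74, strain_87, strain_88, strain_9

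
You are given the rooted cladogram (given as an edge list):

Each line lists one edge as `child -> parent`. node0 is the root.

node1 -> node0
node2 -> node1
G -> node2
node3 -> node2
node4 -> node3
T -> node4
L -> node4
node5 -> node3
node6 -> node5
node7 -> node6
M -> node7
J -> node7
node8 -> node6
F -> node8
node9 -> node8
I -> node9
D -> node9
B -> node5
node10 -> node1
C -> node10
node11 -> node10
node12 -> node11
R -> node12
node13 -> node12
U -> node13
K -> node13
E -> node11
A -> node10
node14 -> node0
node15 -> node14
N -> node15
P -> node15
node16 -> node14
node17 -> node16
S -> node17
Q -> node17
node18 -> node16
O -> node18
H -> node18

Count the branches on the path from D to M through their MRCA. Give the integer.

The MRCA of D and M is the node subtending ((M,J),(F,(I,D))).
From D up to that node: 3 branches. From M up to the same node: 2 branches. Total: 3 + 2 = 5.

5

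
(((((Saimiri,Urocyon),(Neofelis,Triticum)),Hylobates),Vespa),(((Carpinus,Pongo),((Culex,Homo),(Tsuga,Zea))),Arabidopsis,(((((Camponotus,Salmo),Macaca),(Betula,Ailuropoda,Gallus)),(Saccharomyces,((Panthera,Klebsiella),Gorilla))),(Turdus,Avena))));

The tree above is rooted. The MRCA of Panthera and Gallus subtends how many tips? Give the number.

The MRCA of Panthera and Gallus is the node subtending ((((Camponotus,Salmo),Macaca),(Betula,Ailuropoda,Gallus)),(Saccharomyces,((Panthera,Klebsiella),Gorilla))).
That clade contains 10 terminal taxa: Ailuropoda, Betula, Camponotus, Gallus, Gorilla, Klebsiella, Macaca, Panthera, Saccharomyces, Salmo.

10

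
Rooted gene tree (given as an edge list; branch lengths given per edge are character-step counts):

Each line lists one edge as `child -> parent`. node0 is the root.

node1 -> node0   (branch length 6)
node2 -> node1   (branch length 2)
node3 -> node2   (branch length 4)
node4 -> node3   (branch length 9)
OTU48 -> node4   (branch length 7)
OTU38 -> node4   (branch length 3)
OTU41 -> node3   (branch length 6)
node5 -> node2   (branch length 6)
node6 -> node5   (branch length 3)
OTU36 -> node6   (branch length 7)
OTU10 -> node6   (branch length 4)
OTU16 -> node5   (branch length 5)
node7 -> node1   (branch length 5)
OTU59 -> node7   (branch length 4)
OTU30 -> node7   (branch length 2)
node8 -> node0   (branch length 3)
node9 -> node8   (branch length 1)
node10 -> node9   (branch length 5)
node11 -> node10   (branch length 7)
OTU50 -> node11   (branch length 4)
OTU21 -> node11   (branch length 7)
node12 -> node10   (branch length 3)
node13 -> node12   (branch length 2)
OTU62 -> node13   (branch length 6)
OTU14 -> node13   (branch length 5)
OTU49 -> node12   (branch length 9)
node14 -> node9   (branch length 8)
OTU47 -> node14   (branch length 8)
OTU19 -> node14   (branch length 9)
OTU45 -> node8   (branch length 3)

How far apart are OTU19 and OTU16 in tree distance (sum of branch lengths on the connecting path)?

The path runs OTU19 → … → MRCA → … → OTU16; the MRCA is the root of the tree.
Branch lengths along that path: 9 + 8 + 1 + 3 + 6 + 2 + 6 + 5 = 40.

40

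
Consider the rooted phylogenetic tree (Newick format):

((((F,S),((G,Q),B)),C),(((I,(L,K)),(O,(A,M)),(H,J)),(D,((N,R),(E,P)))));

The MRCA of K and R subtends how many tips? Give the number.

13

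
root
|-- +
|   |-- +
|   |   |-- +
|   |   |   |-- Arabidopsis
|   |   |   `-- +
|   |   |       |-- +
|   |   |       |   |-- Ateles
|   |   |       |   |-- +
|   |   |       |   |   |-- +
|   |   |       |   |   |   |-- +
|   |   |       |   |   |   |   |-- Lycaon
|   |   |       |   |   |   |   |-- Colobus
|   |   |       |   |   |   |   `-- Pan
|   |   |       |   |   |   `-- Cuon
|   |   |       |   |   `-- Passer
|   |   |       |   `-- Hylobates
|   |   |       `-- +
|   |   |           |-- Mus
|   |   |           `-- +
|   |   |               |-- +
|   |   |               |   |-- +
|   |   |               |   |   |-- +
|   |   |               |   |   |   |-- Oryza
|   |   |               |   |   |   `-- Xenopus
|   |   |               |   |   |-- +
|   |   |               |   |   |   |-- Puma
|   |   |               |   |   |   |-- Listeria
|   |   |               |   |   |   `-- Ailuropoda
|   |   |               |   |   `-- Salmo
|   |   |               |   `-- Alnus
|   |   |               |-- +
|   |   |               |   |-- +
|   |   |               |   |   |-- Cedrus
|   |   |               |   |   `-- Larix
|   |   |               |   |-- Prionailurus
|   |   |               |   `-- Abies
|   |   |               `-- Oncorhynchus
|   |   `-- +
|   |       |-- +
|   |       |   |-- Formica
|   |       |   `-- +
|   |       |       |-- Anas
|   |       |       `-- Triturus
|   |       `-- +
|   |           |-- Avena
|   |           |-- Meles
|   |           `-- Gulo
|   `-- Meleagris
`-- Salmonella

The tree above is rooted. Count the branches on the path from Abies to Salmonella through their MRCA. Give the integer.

9

The MRCA of Abies and Salmonella is the root of the tree.
From Abies up to that node: 8 branches. From Salmonella up to the same node: 1 branch. Total: 8 + 1 = 9.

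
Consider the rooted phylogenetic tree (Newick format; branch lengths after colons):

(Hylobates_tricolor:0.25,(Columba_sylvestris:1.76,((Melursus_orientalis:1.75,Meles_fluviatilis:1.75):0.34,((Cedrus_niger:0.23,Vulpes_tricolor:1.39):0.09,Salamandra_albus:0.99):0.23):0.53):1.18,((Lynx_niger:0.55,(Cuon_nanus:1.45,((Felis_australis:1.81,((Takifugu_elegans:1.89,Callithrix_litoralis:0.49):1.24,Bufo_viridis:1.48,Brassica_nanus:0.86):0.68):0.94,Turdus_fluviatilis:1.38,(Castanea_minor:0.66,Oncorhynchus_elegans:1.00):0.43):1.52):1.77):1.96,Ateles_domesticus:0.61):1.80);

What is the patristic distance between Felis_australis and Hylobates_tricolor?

10.05

The path runs Felis_australis → … → MRCA → … → Hylobates_tricolor; the MRCA is the root of the tree.
Branch lengths along that path: 1.81 + 0.94 + 1.52 + 1.77 + 1.96 + 1.80 + 0.25 = 10.05.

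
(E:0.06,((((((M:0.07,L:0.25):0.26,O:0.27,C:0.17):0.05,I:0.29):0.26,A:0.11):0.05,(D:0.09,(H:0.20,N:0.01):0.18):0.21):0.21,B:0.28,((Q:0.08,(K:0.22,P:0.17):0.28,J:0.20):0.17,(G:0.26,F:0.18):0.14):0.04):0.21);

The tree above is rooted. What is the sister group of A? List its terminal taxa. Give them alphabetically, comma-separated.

A attaches to the tree at the node subtending ((((M,L),O,C),I),A).
The other lineage descending from that same node — the sister group — is (((M,L),O,C),I); its 5 tips in alphabetical order are the answer.

C, I, L, M, O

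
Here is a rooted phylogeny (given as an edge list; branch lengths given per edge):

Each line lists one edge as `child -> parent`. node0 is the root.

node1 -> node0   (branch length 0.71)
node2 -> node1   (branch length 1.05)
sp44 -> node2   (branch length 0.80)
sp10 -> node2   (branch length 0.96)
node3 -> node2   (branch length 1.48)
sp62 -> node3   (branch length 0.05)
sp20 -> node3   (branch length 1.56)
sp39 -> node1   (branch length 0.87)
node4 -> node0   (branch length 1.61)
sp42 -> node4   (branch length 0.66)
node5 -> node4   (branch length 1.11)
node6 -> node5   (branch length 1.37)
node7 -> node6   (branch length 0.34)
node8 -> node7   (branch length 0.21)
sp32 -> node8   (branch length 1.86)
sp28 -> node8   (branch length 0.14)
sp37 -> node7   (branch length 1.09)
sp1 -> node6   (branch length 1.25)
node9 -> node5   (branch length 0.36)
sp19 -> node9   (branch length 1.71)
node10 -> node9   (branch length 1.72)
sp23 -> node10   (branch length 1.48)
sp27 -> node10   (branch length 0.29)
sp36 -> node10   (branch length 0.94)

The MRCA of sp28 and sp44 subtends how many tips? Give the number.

14

The MRCA of sp28 and sp44 is the root, so the clade is the entire tree.
That clade contains 14 terminal taxa: sp1, sp10, sp19, sp20, sp23, sp27, sp28, sp32, sp36, sp37, sp39, sp42, sp44, sp62.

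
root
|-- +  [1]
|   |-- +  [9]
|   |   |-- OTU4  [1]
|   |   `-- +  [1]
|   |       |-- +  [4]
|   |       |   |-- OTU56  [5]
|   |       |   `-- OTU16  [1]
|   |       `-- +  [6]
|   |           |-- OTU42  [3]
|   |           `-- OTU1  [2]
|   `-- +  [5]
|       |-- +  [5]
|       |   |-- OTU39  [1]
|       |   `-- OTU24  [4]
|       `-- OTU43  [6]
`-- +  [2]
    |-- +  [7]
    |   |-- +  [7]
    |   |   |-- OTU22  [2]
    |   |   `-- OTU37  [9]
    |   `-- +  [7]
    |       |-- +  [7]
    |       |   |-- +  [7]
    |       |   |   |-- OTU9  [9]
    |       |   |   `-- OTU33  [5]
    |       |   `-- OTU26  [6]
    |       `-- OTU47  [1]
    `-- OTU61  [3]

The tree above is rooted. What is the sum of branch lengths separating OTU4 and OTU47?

28

The path runs OTU4 → … → MRCA → … → OTU47; the MRCA is the root of the tree.
Branch lengths along that path: 1 + 9 + 1 + 2 + 7 + 7 + 1 = 28.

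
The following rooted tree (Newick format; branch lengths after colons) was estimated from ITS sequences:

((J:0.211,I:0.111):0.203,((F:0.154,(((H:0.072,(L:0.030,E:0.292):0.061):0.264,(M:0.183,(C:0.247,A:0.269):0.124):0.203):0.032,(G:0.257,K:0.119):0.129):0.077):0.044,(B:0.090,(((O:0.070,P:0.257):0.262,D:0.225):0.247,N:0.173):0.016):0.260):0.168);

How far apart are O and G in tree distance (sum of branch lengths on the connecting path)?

1.362

The path runs O → … → MRCA → … → G; the MRCA is the node subtending ((F,(((H,(L,E)),(M,(C,A))),(G,K))),(B,(((O,P),D),N))).
Branch lengths along that path: 0.070 + 0.262 + 0.247 + 0.016 + 0.260 + 0.044 + 0.077 + 0.129 + 0.257 = 1.362.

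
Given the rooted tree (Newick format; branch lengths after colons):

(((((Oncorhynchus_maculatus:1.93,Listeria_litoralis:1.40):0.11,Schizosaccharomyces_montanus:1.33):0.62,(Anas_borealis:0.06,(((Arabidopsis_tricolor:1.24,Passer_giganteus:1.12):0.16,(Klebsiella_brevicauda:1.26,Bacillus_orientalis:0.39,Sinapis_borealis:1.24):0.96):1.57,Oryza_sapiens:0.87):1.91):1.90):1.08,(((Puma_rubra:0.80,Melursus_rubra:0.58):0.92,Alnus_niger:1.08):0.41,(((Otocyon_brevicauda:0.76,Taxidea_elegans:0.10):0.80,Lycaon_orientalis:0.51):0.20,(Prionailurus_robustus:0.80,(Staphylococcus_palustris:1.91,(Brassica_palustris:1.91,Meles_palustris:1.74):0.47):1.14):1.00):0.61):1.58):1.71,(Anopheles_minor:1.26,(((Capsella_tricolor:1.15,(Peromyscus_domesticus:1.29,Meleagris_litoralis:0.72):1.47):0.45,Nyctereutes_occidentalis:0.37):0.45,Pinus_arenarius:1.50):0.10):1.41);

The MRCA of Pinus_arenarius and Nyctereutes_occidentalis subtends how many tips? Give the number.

The MRCA of Pinus_arenarius and Nyctereutes_occidentalis is the node subtending (((Capsella_tricolor,(Peromyscus_domesticus,Meleagris_litoralis)),Nyctereutes_occidentalis),Pinus_arenarius).
That clade contains 5 terminal taxa: Capsella_tricolor, Meleagris_litoralis, Nyctereutes_occidentalis, Peromyscus_domesticus, Pinus_arenarius.

5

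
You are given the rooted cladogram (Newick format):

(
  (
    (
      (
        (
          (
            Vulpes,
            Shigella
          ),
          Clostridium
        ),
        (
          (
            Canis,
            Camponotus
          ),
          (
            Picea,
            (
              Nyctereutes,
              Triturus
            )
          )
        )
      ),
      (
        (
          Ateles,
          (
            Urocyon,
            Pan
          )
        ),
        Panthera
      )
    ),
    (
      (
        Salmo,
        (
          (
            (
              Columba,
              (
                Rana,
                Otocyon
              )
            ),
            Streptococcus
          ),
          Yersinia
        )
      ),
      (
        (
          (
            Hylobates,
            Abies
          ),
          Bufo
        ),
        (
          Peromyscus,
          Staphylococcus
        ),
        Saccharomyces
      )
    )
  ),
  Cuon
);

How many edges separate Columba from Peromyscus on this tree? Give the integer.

8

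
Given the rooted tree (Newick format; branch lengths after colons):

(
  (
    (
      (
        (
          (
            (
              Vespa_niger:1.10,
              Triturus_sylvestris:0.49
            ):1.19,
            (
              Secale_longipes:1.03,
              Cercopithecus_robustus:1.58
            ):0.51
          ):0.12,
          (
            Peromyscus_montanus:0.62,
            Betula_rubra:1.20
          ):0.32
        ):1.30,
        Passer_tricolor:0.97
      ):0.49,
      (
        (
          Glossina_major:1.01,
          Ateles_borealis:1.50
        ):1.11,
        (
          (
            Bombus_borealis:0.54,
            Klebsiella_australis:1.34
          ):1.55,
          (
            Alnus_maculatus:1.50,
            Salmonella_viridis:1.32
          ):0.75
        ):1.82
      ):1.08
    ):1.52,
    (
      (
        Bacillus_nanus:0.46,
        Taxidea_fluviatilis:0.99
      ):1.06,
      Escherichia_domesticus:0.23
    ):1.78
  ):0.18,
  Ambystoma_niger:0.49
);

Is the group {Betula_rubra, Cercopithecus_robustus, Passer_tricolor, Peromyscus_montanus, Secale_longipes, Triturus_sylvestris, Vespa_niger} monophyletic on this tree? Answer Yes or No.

The most recent common ancestor of these taxa subtends ((((Vespa_niger,Triturus_sylvestris),(Secale_longipes,Cercopithecus_robustus)),(Peromyscus_montanus,Betula_rubra)),Passer_tricolor).
That clade has exactly 7 tips — every listed taxon and nothing else — so the group is monophyletic.

Yes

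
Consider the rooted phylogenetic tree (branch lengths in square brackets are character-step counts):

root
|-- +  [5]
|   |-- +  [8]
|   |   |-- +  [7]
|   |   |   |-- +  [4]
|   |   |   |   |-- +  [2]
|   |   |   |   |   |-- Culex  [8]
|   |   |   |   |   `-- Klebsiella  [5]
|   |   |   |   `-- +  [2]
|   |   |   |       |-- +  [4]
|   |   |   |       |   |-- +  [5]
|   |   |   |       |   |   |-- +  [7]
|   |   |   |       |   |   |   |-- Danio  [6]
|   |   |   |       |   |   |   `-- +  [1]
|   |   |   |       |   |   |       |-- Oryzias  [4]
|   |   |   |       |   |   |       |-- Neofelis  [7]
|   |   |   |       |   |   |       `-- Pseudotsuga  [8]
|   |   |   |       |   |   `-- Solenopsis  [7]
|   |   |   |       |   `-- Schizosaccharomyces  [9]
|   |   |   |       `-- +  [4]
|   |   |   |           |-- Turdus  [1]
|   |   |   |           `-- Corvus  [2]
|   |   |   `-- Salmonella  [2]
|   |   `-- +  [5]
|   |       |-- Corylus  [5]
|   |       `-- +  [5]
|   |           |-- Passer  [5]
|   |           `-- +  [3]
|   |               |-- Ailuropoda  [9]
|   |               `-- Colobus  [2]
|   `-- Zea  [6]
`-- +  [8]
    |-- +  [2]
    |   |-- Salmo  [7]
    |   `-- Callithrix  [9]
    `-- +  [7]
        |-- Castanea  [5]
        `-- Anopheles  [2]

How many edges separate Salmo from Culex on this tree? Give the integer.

The MRCA of Salmo and Culex is the root of the tree.
From Salmo up to that node: 3 branches. From Culex up to the same node: 6 branches. Total: 3 + 6 = 9.

9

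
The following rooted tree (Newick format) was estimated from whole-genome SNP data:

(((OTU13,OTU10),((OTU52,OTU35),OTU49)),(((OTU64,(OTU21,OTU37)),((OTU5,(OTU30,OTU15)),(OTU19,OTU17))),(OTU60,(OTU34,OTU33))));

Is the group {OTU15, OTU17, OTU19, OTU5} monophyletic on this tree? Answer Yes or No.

The MRCA of the listed taxa subtends ((OTU5,(OTU30,OTU15)),(OTU19,OTU17)).
That clade also contains OTU30, which is not in the proposed group, so the group is not monophyletic.

No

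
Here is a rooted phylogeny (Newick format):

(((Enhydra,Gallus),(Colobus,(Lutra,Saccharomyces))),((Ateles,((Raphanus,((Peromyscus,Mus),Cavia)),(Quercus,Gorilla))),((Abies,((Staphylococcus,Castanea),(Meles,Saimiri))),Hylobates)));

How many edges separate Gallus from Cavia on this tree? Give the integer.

9

The MRCA of Gallus and Cavia is the root of the tree.
From Gallus up to that node: 3 branches. From Cavia up to the same node: 6 branches. Total: 3 + 6 = 9.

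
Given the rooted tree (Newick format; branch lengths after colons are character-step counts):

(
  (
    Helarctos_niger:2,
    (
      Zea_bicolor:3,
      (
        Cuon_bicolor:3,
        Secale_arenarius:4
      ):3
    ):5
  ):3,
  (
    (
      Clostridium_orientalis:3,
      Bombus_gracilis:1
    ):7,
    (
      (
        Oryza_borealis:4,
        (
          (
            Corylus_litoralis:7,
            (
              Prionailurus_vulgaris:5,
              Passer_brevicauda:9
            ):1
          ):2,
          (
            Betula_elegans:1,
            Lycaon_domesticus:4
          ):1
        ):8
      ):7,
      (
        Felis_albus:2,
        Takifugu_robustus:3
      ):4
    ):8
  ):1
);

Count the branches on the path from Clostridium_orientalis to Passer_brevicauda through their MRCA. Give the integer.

The MRCA of Clostridium_orientalis and Passer_brevicauda is the node subtending ((Clostridium_orientalis,Bombus_gracilis),((Oryza_borealis,((Corylus_litoralis,(Prionailurus_vulgaris,Passer_brevicauda)),(Betula_elegans,Lycaon_domesticus))),(Felis_albus,Takifugu_robustus))).
From Clostridium_orientalis up to that node: 2 branches. From Passer_brevicauda up to the same node: 6 branches. Total: 2 + 6 = 8.

8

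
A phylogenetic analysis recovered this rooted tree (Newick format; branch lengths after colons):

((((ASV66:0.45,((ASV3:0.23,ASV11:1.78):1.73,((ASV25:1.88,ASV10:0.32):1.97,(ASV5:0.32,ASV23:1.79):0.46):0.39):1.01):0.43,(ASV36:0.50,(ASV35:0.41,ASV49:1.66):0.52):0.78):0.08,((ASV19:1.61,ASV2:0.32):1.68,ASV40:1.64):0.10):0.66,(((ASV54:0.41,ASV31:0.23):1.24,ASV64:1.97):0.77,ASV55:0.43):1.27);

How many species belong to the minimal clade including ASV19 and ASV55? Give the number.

The MRCA of ASV19 and ASV55 is the root, so the clade is the entire tree.
That clade contains 17 terminal taxa: ASV10, ASV11, ASV19, ASV2, ASV23, ASV25, ASV3, ASV31, ASV35, ASV36, ASV40, ASV49, ASV5, ASV54, ASV55, ASV64, ASV66.

17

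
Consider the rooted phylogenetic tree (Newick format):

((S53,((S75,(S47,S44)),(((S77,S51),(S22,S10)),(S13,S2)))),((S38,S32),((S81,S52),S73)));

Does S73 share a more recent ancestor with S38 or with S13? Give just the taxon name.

The MRCA of S73 and S38 subtends ((S38,S32),((S81,S52),S73)) (5 taxa).
The MRCA of S73 and S13 is the root, subtending the entire tree (15 taxa).
The first is nested inside the second, so S73 shares a more recent common ancestor with S38.

S38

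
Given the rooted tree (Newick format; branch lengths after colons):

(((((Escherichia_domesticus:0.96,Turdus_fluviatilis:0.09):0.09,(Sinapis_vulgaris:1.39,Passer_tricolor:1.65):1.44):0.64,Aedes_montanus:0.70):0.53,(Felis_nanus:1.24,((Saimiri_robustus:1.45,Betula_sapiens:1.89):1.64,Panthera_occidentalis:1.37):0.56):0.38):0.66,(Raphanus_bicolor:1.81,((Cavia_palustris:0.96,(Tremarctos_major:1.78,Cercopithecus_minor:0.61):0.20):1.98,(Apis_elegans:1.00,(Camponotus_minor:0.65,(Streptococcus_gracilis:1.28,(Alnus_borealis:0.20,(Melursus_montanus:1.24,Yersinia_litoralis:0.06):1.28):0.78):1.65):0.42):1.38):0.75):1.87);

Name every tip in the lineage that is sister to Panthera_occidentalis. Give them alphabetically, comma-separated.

Betula_sapiens, Saimiri_robustus

Panthera_occidentalis attaches to the tree at the node subtending ((Saimiri_robustus,Betula_sapiens),Panthera_occidentalis).
The other lineage descending from that same node — the sister group — is (Saimiri_robustus,Betula_sapiens); its 2 tips in alphabetical order are the answer.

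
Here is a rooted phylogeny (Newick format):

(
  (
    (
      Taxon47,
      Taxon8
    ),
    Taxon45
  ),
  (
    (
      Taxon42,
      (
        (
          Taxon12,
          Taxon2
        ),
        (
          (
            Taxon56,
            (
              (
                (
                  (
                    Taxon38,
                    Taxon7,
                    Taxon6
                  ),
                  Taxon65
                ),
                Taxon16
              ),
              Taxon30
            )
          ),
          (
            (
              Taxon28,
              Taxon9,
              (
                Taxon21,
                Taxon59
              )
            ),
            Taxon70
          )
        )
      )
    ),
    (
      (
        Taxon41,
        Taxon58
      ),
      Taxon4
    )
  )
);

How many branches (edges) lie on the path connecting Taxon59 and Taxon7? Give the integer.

The MRCA of Taxon59 and Taxon7 is the node subtending ((Taxon56,((((Taxon38,Taxon7,Taxon6),Taxon65),Taxon16),Taxon30)),((Taxon28,Taxon9,(Taxon21,Taxon59)),Taxon70)).
From Taxon59 up to that node: 4 branches. From Taxon7 up to the same node: 6 branches. Total: 4 + 6 = 10.

10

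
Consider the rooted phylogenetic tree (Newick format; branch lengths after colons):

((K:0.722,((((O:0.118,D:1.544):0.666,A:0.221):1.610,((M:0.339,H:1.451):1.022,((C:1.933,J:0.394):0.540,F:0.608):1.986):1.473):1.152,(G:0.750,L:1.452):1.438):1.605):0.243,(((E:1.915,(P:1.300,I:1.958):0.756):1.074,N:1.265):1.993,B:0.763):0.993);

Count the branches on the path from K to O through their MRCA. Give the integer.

6

The MRCA of K and O is the node subtending (K,((((O,D),A),((M,H),((C,J),F))),(G,L))).
From K up to that node: 1 branch. From O up to the same node: 5 branches. Total: 1 + 5 = 6.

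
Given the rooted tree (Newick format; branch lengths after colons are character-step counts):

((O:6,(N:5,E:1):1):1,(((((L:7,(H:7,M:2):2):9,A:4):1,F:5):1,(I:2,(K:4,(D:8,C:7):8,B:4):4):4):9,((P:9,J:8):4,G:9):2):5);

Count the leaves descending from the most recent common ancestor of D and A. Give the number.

The MRCA of D and A is the node subtending ((((L,(H,M)),A),F),(I,(K,(D,C),B))).
That clade contains 10 terminal taxa: A, B, C, D, F, H, I, K, L, M.

10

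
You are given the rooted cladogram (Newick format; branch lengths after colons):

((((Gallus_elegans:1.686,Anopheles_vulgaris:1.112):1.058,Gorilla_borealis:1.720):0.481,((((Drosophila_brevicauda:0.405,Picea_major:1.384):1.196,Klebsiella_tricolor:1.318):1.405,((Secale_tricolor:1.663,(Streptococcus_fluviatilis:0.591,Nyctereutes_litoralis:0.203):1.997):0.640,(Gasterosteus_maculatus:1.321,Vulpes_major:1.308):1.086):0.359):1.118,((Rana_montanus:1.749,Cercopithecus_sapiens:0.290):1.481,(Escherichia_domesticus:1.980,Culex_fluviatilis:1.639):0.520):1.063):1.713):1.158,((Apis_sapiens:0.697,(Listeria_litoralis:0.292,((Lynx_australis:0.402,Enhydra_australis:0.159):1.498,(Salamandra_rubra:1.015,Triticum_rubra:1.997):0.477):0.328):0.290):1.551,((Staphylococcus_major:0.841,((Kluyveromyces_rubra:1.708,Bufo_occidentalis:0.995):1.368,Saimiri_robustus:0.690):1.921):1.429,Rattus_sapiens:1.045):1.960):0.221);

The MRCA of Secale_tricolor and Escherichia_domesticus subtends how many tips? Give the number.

The MRCA of Secale_tricolor and Escherichia_domesticus is the node subtending ((((Drosophila_brevicauda,Picea_major),Klebsiella_tricolor),((Secale_tricolor,(Streptococcus_fluviatilis,Nyctereutes_litoralis)),(Gasterosteus_maculatus,Vulpes_major))),((Rana_montanus,Cercopithecus_sapiens),(Escherichia_domesticus,Culex_fluviatilis))).
That clade contains 12 terminal taxa: Cercopithecus_sapiens, Culex_fluviatilis, Drosophila_brevicauda, Escherichia_domesticus, Gasterosteus_maculatus, Klebsiella_tricolor, Nyctereutes_litoralis, Picea_major, Rana_montanus, Secale_tricolor, Streptococcus_fluviatilis, Vulpes_major.

12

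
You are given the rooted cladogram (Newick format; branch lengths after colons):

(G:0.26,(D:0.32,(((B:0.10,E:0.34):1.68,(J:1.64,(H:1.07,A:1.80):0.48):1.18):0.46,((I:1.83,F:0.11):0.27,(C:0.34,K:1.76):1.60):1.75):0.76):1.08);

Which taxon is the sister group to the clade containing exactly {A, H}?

J

The clade containing exactly {A, H} attaches to the tree at the node subtending (J,(H,A)).
The other lineage descending from that same node — the sister group — is the single tip J.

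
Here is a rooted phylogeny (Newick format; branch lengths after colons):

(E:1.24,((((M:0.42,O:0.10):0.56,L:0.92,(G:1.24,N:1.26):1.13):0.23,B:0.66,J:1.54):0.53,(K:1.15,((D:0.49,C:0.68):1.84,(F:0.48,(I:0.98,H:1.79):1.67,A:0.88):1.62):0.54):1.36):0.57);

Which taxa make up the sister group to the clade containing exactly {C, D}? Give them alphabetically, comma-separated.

A, F, H, I

The clade containing exactly {C, D} attaches to the tree at the node subtending ((D,C),(F,(I,H),A)).
The other lineage descending from that same node — the sister group — is (F,(I,H),A); its 4 tips in alphabetical order are the answer.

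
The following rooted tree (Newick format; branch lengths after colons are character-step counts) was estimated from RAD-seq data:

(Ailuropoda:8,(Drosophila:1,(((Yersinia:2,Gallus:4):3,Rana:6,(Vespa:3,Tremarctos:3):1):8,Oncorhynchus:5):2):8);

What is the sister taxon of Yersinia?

Yersinia attaches to the tree at the node subtending (Yersinia,Gallus).
The other lineage descending from that same node — the sister group — is the single tip Gallus.

Gallus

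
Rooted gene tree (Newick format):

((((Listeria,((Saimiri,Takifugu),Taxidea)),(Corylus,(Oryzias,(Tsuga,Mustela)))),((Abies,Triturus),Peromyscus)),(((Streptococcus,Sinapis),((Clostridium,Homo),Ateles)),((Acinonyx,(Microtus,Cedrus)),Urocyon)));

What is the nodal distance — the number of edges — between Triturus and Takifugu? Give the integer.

The MRCA of Triturus and Takifugu is the node subtending (((Listeria,((Saimiri,Takifugu),Taxidea)),(Corylus,(Oryzias,(Tsuga,Mustela)))),((Abies,Triturus),Peromyscus)).
From Triturus up to that node: 3 branches. From Takifugu up to the same node: 5 branches. Total: 3 + 5 = 8.

8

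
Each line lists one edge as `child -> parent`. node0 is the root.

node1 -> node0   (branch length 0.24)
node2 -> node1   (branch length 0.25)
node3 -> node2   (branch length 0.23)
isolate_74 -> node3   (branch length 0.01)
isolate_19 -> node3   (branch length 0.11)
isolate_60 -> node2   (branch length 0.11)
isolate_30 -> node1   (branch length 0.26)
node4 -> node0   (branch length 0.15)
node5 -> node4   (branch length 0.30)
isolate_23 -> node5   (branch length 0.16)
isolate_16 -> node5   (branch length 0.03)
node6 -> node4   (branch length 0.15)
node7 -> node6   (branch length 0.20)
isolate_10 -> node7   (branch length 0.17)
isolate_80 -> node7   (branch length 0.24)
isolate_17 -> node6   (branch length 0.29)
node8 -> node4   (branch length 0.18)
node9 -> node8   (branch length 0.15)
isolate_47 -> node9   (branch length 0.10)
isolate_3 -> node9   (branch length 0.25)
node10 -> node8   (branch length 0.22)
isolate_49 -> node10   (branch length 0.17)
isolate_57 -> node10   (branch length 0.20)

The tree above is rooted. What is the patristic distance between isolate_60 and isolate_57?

1.35

The path runs isolate_60 → … → MRCA → … → isolate_57; the MRCA is the root of the tree.
Branch lengths along that path: 0.11 + 0.25 + 0.24 + 0.15 + 0.18 + 0.22 + 0.20 = 1.35.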